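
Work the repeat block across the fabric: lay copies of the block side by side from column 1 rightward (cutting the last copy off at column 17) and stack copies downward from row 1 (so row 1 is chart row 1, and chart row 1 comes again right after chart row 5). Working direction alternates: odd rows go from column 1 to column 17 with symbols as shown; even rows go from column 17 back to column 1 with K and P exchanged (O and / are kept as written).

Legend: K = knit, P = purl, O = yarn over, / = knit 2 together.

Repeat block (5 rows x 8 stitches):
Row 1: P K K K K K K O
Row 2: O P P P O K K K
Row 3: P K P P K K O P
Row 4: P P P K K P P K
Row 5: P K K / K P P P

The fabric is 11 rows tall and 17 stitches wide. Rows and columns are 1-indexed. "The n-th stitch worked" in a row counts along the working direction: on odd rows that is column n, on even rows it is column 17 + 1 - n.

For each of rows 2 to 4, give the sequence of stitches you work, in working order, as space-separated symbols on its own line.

Rows as worked:
O P P P O K K K O P P P O K K K O
P K P P K K O P P K P P K K O P P
K P K K P P K K K P K K P P K K K

Derivation:
Row 2: chart row 2, WS - tiled (columns 1-17): O P P P O K K K O P P P O K K K O; work from column 17 back to 1 with K<->P swapped.
Row 3: chart row 3, RS - tile across columns 1-17 and work as-is.
Row 4: chart row 4, WS - tiled (columns 1-17): P P P K K P P K P P P K K P P K P; work from column 17 back to 1 with K<->P swapped.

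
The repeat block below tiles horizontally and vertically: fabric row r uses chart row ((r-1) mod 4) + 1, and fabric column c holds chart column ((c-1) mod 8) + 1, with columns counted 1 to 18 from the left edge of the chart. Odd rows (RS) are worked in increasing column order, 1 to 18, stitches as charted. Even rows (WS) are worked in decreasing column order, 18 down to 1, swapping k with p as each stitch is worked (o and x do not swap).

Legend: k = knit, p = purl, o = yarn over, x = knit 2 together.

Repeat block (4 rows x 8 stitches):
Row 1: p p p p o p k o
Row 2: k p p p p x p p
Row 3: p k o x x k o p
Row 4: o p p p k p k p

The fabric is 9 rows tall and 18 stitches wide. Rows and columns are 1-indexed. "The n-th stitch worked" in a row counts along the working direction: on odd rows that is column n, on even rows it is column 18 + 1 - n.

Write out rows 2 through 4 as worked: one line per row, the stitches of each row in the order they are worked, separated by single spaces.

== ROWS AS WORKED ==
k p k k x k k k k p k k x k k k k p
p k o x x k o p p k o x x k o p p k
k o k p k p k k k o k p k p k k k o

Derivation:
Row 2: chart row 2, WS - tiled (columns 1-18): k p p p p x p p k p p p p x p p k p; work from column 18 back to 1 with k<->p swapped.
Row 3: chart row 3, RS - tile across columns 1-18 and work as-is.
Row 4: chart row 4, WS - tiled (columns 1-18): o p p p k p k p o p p p k p k p o p; work from column 18 back to 1 with k<->p swapped.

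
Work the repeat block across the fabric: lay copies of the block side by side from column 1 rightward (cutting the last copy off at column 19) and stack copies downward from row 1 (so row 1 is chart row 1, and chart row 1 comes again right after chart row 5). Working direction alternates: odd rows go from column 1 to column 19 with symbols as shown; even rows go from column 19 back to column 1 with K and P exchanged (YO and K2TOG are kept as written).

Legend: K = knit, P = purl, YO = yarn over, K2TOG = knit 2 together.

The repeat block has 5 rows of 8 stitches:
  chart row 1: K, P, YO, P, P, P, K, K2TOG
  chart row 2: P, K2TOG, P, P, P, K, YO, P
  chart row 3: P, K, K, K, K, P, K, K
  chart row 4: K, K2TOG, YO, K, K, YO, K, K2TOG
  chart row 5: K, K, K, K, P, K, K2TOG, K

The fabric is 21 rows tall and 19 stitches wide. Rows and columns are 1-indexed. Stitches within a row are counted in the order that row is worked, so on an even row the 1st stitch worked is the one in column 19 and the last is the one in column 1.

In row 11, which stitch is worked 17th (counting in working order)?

Row 11 uses chart row ((11-1) mod 5)+1 = 1. Row 11 is odd, so RS.
Chart row 1 tiled across columns 1-19: K P YO P P P K K2TOG K P YO P P P K K2TOG K P YO
RS row: no reversal, no swap; stitch n worked = column n.
Stitch 17 in working order -> K

Result:
K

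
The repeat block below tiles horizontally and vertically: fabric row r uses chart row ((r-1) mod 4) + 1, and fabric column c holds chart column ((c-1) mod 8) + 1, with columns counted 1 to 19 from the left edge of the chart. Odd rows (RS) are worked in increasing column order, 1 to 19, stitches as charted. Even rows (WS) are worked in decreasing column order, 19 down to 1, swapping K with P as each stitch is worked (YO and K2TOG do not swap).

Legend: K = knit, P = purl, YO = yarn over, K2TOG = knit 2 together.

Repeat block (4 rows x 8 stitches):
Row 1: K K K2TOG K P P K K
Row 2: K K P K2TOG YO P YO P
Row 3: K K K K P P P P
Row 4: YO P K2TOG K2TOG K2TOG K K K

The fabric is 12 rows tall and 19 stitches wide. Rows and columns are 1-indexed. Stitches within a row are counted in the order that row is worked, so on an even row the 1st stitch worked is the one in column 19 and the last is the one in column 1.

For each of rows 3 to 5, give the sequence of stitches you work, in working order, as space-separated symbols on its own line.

Row 3: chart row 3, RS - tile across columns 1-19 and work as-is.
Row 4: chart row 4, WS - tiled (columns 1-19): YO P K2TOG K2TOG K2TOG K K K YO P K2TOG K2TOG K2TOG K K K YO P K2TOG; work from column 19 back to 1 with K<->P swapped.
Row 5: chart row 1, RS - tile across columns 1-19 and work as-is.

== ROWS AS WORKED ==
K K K K P P P P K K K K P P P P K K K
K2TOG K YO P P P K2TOG K2TOG K2TOG K YO P P P K2TOG K2TOG K2TOG K YO
K K K2TOG K P P K K K K K2TOG K P P K K K K K2TOG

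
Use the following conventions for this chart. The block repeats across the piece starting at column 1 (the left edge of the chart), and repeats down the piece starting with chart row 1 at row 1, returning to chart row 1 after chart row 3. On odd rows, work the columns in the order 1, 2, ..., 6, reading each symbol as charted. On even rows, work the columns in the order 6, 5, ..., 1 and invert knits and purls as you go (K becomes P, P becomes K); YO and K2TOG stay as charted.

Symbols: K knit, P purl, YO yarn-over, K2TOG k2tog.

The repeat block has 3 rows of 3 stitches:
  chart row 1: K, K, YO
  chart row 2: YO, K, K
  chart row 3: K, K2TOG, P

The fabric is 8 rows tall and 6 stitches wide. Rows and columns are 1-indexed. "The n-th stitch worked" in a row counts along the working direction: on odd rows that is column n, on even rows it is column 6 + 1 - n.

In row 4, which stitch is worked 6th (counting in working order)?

Stitch:
P

Derivation:
For row 4: chart row = ((4-1) mod 3) + 1 = 1; this is a WS (even) row.
Chart row 1 tiled across columns 1-6: K K YO K K YO
WS: work from column 6 back to column 1 (reverse the tiled row), swapping K<->P (YO and K2TOG unchanged).
Row 4 as worked: YO P P YO P P
The 6th stitch worked is P.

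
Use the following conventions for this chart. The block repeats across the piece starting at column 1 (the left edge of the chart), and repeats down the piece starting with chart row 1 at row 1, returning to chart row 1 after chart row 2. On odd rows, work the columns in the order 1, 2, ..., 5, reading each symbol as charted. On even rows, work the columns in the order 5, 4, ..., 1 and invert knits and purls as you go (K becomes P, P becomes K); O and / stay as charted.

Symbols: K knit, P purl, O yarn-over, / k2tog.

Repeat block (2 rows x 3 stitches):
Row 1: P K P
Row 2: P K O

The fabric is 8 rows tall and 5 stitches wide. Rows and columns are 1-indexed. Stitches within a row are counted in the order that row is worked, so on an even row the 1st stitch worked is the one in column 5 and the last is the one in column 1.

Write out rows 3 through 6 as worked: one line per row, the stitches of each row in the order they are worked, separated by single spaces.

Row 3: chart row 1, RS - tile across columns 1-5 and work as-is.
Row 4: chart row 2, WS - tiled (columns 1-5): P K O P K; work from column 5 back to 1 with K<->P swapped.
Row 5: chart row 1, RS - tile across columns 1-5 and work as-is.
Row 6: chart row 2, WS - tiled (columns 1-5): P K O P K; work from column 5 back to 1 with K<->P swapped.

== ROWS AS WORKED ==
P K P P K
P K O P K
P K P P K
P K O P K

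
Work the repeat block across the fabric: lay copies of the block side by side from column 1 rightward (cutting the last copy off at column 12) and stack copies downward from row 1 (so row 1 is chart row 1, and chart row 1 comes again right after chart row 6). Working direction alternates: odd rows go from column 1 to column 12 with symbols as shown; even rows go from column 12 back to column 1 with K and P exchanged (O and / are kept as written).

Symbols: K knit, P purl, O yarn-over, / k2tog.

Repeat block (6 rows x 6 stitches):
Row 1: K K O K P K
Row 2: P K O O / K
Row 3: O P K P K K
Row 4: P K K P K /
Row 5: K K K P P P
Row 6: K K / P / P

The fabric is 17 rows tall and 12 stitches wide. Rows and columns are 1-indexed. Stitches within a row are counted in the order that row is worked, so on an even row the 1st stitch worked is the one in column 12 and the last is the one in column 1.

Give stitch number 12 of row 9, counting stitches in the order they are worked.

Row 9 uses chart row ((9-1) mod 6)+1 = 3. Row 9 is odd, so RS.
Chart row 3 tiled across columns 1-12: O P K P K K O P K P K K
RS row: no reversal, no swap; stitch n worked = column n.
Stitch 12 in working order -> K

Stitch:
K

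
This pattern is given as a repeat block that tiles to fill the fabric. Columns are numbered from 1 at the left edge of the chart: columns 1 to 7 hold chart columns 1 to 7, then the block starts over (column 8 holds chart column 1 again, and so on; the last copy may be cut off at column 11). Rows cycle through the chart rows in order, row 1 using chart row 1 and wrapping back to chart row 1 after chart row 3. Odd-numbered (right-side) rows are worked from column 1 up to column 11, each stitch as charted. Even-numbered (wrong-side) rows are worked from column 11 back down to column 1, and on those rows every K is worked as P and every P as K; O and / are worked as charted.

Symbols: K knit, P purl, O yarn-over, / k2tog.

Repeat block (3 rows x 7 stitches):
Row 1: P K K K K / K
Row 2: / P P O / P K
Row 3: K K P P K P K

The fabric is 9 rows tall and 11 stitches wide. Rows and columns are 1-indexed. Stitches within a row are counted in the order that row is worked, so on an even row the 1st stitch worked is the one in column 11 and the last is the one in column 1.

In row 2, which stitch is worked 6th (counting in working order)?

Row 2: (2-1) mod 3 = 1, so use chart row 2. Even row -> WS.
Chart row 2 tiled across columns 1-11: / P P O / P K / P P O
WS row: flip the tiled sequence (start at column 11) and apply K<->P; O and / stay.
Row 2 as worked: O K K / P K / O K K /
Counting 6 along the worked row gives K.

Stitch:
K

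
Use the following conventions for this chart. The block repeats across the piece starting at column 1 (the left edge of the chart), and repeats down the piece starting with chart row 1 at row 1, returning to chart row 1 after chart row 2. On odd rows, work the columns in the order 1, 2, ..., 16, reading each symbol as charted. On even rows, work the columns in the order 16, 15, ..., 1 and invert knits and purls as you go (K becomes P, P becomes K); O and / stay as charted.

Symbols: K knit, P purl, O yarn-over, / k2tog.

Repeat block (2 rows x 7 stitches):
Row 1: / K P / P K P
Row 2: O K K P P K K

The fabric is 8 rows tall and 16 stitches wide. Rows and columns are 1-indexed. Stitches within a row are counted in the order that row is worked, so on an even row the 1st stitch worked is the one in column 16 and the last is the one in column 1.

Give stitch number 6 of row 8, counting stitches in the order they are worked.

Row 8 uses chart row ((8-1) mod 2)+1 = 2. Row 8 is even, so WS.
Chart row 2 tiled across columns 1-16: O K K P P K K O K K P P K K O K
WS: work from column 16 back to column 1 (reverse the tiled row), swapping K<->P (O and / unchanged).
Row 8 as worked: P O P P K K P P O P P K K P P O
Counting 6 along the worked row gives K.

Result:
K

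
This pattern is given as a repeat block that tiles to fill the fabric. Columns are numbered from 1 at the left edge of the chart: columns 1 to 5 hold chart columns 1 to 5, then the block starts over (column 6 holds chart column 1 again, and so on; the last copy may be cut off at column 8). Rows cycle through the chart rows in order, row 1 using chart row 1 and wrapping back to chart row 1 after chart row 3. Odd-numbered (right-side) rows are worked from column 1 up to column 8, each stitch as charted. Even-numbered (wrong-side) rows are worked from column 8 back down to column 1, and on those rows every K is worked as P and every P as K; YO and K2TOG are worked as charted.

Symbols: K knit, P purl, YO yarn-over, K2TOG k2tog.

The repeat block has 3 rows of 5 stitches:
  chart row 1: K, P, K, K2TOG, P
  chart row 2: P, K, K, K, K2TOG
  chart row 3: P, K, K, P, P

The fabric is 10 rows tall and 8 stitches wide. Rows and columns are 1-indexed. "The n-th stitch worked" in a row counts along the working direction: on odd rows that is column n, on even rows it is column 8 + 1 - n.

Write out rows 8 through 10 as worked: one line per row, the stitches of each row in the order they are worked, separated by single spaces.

Row 8: chart row 2, WS - tiled (columns 1-8): P K K K K2TOG P K K; work from column 8 back to 1 with K<->P swapped.
Row 9: chart row 3, RS - tile across columns 1-8 and work as-is.
Row 10: chart row 1, WS - tiled (columns 1-8): K P K K2TOG P K P K; work from column 8 back to 1 with K<->P swapped.

Result:
P P K K2TOG P P P K
P K K P P P K K
P K P K K2TOG P K P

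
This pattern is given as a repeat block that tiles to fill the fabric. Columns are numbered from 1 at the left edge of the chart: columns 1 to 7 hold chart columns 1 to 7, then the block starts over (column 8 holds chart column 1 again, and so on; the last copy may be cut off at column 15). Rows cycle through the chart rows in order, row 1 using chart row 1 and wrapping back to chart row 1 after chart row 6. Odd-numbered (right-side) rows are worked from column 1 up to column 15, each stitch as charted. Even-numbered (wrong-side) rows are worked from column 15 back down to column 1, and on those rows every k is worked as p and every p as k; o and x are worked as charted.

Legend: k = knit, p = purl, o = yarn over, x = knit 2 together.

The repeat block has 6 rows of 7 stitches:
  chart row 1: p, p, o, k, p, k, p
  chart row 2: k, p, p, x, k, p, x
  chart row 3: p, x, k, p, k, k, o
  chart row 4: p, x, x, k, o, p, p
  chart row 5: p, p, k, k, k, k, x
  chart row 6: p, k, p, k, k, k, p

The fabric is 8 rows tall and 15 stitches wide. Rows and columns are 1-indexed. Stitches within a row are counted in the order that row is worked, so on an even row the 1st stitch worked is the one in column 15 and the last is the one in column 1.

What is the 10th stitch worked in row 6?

Row 6 uses chart row ((6-1) mod 6)+1 = 6. Row 6 is even, so WS.
Chart row 6 tiled across columns 1-15: p k p k k k p p k p k k k p p
Wrong side: read the tiled row from column 15 down to 1 and exchange k with p (leave o, x).
Row 6 as worked: k k p p p k p k k p p p k p k
Counting 10 along the worked row gives p.

== STITCH ==
p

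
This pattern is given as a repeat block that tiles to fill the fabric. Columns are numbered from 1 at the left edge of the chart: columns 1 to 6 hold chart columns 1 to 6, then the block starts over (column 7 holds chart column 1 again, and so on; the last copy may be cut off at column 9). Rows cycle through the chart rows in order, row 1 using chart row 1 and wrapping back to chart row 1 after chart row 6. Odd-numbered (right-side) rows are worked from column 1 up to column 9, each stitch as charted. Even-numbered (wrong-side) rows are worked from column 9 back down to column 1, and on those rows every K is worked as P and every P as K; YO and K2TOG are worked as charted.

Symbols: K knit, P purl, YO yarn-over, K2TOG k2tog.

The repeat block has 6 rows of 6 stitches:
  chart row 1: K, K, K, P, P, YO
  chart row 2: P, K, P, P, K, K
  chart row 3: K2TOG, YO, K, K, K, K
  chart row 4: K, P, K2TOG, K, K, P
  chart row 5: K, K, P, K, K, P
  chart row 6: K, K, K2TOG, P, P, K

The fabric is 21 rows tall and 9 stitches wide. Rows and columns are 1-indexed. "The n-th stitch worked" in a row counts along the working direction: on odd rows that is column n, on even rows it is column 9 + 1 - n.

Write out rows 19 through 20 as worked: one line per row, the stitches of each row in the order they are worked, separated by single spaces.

Row 19: chart row 1, RS - tile across columns 1-9 and work as-is.
Row 20: chart row 2, WS - tiled (columns 1-9): P K P P K K P K P; work from column 9 back to 1 with K<->P swapped.

Result:
K K K P P YO K K K
K P K P P K K P K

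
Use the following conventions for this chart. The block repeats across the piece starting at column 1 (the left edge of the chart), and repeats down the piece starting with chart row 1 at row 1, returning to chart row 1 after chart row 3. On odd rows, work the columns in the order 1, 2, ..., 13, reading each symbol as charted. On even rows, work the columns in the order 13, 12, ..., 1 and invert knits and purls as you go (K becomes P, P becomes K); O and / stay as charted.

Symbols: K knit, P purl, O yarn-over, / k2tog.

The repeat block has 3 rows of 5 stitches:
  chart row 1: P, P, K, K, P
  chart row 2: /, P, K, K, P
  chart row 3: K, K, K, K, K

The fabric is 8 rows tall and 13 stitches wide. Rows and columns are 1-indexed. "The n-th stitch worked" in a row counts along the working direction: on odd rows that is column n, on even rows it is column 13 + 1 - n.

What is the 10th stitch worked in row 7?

Row 7 uses chart row ((7-1) mod 3)+1 = 1. Row 7 is odd, so RS.
Chart row 1 tiled across columns 1-13: P P K K P P P K K P P P K
Right side: take the tiled row as-is (worked left to right from column 1).
Stitch 10 in working order -> P

== STITCH ==
P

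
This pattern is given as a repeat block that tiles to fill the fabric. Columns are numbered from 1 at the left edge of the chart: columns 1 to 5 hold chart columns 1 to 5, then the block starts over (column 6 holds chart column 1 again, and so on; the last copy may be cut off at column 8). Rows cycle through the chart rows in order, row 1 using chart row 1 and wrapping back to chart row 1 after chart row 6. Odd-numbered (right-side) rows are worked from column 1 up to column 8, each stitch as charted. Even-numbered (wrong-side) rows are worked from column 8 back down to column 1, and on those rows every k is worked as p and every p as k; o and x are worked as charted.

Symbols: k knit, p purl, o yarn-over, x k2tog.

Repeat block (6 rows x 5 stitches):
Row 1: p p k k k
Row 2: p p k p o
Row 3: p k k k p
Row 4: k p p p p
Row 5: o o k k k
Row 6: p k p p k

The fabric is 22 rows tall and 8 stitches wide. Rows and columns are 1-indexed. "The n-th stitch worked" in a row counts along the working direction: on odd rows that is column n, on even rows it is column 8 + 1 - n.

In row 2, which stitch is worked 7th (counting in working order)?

Result:
k

Derivation:
Row 2 uses chart row ((2-1) mod 6)+1 = 2. Row 2 is even, so WS.
Chart row 2 tiled across columns 1-8: p p k p o p p k
WS row: flip the tiled sequence (start at column 8) and apply k<->p; o and x stay.
Row 2 as worked: p k k o k p k k
Counting 7 along the worked row gives k.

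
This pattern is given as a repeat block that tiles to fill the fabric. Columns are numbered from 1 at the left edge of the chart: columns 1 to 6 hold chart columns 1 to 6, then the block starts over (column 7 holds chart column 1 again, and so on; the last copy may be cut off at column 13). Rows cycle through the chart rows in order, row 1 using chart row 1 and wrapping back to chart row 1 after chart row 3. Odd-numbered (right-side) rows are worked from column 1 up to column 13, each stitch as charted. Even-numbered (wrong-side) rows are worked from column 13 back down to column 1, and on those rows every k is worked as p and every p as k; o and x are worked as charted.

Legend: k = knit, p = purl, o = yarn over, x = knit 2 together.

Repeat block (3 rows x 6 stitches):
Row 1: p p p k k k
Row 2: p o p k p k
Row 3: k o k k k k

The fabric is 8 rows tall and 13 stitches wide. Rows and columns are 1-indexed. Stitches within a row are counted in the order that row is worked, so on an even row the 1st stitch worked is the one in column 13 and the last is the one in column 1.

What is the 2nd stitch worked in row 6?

Row 6 uses chart row ((6-1) mod 3)+1 = 3. Row 6 is even, so WS.
Chart row 3 tiled across columns 1-13: k o k k k k k o k k k k k
WS row: flip the tiled sequence (start at column 13) and apply k<->p; o and x stay.
Row 6 as worked: p p p p p o p p p p p o p
Counting 2 along the worked row gives p.

Stitch:
p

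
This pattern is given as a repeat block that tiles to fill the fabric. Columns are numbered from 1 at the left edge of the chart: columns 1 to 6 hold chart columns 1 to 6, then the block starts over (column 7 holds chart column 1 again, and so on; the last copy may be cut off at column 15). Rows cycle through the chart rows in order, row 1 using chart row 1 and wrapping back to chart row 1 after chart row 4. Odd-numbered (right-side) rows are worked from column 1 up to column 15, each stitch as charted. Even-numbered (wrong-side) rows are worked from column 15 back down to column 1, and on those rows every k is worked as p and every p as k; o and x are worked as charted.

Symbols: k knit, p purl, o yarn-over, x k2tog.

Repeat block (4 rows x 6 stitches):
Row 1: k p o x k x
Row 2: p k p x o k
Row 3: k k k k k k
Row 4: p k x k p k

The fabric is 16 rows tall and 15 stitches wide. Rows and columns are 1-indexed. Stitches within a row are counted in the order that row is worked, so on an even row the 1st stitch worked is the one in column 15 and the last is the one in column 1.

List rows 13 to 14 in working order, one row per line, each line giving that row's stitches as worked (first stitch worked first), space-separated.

Row 13: chart row 1, RS - tile across columns 1-15 and work as-is.
Row 14: chart row 2, WS - tiled (columns 1-15): p k p x o k p k p x o k p k p; work from column 15 back to 1 with k<->p swapped.

Result:
k p o x k x k p o x k x k p o
k p k p o x k p k p o x k p k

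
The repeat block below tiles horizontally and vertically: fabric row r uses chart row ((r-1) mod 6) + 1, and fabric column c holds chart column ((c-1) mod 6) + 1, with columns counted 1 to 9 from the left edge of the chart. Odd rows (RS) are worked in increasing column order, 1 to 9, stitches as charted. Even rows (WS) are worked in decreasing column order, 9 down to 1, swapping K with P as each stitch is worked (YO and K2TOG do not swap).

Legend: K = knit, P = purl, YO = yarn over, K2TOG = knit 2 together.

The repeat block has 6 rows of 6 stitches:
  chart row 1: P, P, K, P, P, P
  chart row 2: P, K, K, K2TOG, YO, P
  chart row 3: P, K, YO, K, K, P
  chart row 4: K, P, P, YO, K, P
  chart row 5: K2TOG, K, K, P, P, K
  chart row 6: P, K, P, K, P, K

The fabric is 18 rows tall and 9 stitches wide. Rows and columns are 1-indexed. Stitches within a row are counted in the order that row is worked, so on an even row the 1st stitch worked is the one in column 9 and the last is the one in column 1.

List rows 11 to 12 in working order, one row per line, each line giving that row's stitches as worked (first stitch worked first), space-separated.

Row 11: chart row 5, RS - tile across columns 1-9 and work as-is.
Row 12: chart row 6, WS - tiled (columns 1-9): P K P K P K P K P; work from column 9 back to 1 with K<->P swapped.

Result:
K2TOG K K P P K K2TOG K K
K P K P K P K P K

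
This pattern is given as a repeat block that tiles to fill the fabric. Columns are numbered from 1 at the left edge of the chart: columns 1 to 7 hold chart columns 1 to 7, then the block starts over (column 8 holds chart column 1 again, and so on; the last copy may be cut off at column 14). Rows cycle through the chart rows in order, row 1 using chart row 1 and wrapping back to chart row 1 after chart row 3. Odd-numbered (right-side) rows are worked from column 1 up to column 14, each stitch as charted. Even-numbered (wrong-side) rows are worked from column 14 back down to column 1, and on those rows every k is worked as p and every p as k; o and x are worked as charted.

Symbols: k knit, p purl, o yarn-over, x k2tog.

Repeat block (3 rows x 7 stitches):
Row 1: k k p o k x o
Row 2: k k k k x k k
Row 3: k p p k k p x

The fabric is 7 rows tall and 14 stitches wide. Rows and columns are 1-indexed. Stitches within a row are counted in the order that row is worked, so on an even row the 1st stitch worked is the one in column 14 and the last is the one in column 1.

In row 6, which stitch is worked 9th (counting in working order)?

== STITCH ==
k

Derivation:
For row 6: chart row = ((6-1) mod 3) + 1 = 3; this is a WS (even) row.
Chart row 3 tiled across columns 1-14: k p p k k p x k p p k k p x
WS: work from column 14 back to column 1 (reverse the tiled row), swapping k<->p (o and x unchanged).
Row 6 as worked: x k p p k k p x k p p k k p
Stitch 9 in working order -> k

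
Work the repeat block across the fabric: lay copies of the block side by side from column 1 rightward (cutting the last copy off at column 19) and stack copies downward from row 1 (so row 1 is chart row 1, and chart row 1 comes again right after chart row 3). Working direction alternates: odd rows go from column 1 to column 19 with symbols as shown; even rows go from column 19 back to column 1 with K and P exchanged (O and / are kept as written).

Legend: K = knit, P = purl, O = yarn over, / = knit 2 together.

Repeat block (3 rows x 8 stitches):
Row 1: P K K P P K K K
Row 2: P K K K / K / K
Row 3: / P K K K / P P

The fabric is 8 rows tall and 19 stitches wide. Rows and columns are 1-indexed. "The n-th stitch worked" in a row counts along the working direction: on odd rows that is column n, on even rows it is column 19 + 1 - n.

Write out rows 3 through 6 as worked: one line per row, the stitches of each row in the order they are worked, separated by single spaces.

Row 3: chart row 3, RS - tile across columns 1-19 and work as-is.
Row 4: chart row 1, WS - tiled (columns 1-19): P K K P P K K K P K K P P K K K P K K; work from column 19 back to 1 with K<->P swapped.
Row 5: chart row 2, RS - tile across columns 1-19 and work as-is.
Row 6: chart row 3, WS - tiled (columns 1-19): / P K K K / P P / P K K K / P P / P K; work from column 19 back to 1 with K<->P swapped.

Result:
/ P K K K / P P / P K K K / P P / P K
P P K P P P K K P P K P P P K K P P K
P K K K / K / K P K K K / K / K P K K
P K / K K / P P P K / K K / P P P K /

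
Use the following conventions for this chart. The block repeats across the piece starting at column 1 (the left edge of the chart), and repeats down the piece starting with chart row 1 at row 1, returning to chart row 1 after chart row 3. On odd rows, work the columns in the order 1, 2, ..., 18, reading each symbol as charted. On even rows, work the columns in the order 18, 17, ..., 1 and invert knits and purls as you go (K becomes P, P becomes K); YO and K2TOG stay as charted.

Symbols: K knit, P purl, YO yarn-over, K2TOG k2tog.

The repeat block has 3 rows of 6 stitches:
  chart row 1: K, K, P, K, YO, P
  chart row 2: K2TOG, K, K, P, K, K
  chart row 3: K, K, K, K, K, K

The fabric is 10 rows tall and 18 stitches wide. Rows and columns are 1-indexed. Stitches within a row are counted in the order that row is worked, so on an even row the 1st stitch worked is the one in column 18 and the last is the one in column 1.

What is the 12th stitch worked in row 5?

Row 5: (5-1) mod 3 = 1, so use chart row 2. Odd row -> RS.
Chart row 2 tiled across columns 1-18: K2TOG K K P K K K2TOG K K P K K K2TOG K K P K K
RS: work column 1 to column 18, symbols as charted — the tiled row is the row as worked.
The 12th stitch worked is K.

Result:
K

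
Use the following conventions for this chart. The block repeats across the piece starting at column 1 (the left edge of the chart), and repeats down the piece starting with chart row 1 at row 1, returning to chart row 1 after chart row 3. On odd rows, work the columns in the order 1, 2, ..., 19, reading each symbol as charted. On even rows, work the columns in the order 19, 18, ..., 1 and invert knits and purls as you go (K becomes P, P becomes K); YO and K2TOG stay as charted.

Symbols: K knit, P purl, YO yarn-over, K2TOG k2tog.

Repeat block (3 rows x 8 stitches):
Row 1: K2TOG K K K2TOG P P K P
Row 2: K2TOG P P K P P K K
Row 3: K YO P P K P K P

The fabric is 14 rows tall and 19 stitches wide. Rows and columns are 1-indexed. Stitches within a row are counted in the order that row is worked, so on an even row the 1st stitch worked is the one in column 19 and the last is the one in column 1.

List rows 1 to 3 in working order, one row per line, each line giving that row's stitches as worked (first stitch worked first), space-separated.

Rows as worked:
K2TOG K K K2TOG P P K P K2TOG K K K2TOG P P K P K2TOG K K
K K K2TOG P P K K P K K K2TOG P P K K P K K K2TOG
K YO P P K P K P K YO P P K P K P K YO P

Derivation:
Row 1: chart row 1, RS - tile across columns 1-19 and work as-is.
Row 2: chart row 2, WS - tiled (columns 1-19): K2TOG P P K P P K K K2TOG P P K P P K K K2TOG P P; work from column 19 back to 1 with K<->P swapped.
Row 3: chart row 3, RS - tile across columns 1-19 and work as-is.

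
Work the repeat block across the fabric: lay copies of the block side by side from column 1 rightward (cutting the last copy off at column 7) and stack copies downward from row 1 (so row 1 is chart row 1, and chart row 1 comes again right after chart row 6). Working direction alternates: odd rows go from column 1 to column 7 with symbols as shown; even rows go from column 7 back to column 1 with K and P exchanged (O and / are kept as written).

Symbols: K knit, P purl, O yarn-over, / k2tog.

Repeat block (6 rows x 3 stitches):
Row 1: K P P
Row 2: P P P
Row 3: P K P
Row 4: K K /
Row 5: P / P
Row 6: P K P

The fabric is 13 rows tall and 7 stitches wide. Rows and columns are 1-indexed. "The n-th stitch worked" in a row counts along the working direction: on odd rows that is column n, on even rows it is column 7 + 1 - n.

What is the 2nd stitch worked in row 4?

For row 4: chart row = ((4-1) mod 6) + 1 = 4; this is a WS (even) row.
Chart row 4 tiled across columns 1-7: K K / K K / K
WS: work from column 7 back to column 1 (reverse the tiled row), swapping K<->P (O and / unchanged).
Row 4 as worked: P / P P / P P
The 2nd stitch worked is /.

Result:
/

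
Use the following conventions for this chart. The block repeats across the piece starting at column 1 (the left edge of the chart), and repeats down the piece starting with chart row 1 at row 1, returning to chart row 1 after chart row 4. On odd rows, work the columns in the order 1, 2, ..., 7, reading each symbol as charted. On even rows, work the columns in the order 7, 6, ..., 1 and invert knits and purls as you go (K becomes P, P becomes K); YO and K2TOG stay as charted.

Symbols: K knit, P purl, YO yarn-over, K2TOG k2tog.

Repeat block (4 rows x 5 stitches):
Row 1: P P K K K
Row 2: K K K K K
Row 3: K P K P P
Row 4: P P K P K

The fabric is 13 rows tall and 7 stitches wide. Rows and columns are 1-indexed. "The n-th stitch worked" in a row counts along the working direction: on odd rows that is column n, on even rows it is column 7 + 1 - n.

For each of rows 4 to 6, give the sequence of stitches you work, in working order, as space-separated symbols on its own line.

Row 4: chart row 4, WS - tiled (columns 1-7): P P K P K P P; work from column 7 back to 1 with K<->P swapped.
Row 5: chart row 1, RS - tile across columns 1-7 and work as-is.
Row 6: chart row 2, WS - tiled (columns 1-7): K K K K K K K; work from column 7 back to 1 with K<->P swapped.

Result:
K K P K P K K
P P K K K P P
P P P P P P P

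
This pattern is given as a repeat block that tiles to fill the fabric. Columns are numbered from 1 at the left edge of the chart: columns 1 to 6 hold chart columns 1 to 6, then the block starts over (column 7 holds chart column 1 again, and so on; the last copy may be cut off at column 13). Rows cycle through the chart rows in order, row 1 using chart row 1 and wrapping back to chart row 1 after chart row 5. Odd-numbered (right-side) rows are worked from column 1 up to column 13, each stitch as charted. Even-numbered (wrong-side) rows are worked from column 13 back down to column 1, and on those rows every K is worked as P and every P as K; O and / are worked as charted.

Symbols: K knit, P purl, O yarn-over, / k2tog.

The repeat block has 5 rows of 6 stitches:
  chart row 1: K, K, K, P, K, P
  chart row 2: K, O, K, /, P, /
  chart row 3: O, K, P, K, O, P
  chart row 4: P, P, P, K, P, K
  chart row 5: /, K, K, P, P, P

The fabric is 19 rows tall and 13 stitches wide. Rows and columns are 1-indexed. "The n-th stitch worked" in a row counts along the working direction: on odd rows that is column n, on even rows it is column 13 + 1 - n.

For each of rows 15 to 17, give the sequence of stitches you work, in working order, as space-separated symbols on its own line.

Result:
/ K K P P P / K K P P P /
P K P K P P P K P K P P P
K O K / P / K O K / P / K

Derivation:
Row 15: chart row 5, RS - tile across columns 1-13 and work as-is.
Row 16: chart row 1, WS - tiled (columns 1-13): K K K P K P K K K P K P K; work from column 13 back to 1 with K<->P swapped.
Row 17: chart row 2, RS - tile across columns 1-13 and work as-is.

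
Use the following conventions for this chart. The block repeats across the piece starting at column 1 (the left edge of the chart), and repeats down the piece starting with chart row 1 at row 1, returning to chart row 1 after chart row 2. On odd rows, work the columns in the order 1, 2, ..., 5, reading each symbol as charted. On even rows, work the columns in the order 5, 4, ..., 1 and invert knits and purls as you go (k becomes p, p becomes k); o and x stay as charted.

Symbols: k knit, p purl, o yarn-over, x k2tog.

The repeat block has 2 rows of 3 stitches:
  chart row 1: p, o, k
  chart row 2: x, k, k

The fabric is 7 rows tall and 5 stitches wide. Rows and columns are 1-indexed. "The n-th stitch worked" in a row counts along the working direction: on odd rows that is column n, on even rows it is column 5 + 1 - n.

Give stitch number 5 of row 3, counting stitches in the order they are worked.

Stitch:
o

Derivation:
For row 3: chart row = ((3-1) mod 2) + 1 = 1; this is a RS (odd) row.
Chart row 1 tiled across columns 1-5: p o k p o
RS: work column 1 to column 5, symbols as charted — the tiled row is the row as worked.
Counting 5 along the worked row gives o.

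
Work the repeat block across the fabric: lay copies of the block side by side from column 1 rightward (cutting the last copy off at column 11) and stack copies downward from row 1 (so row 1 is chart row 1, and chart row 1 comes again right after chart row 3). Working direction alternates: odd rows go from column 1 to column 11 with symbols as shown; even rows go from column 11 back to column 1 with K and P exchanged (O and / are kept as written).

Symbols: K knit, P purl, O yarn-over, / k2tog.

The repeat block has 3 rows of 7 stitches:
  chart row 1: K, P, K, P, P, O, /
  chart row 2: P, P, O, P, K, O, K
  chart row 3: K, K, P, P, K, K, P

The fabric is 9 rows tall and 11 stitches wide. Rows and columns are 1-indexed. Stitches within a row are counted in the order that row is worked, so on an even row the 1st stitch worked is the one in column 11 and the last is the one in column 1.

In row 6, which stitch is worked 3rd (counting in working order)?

For row 6: chart row = ((6-1) mod 3) + 1 = 3; this is a WS (even) row.
Chart row 3 tiled across columns 1-11: K K P P K K P K K P P
WS: work from column 11 back to column 1 (reverse the tiled row), swapping K<->P (O and / unchanged).
Row 6 as worked: K K P P K P P K K P P
Counting 3 along the worked row gives P.

Result:
P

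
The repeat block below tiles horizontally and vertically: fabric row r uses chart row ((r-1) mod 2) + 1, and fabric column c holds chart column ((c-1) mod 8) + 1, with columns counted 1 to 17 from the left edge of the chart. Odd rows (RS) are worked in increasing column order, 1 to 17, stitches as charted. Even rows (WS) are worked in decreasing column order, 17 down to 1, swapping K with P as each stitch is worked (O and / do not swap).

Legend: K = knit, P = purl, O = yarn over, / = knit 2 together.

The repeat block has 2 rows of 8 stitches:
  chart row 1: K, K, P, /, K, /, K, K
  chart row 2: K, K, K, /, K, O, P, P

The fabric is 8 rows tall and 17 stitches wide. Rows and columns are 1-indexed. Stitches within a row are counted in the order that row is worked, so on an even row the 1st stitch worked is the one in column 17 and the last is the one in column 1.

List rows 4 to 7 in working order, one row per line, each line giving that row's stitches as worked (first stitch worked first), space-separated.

Row 4: chart row 2, WS - tiled (columns 1-17): K K K / K O P P K K K / K O P P K; work from column 17 back to 1 with K<->P swapped.
Row 5: chart row 1, RS - tile across columns 1-17 and work as-is.
Row 6: chart row 2, WS - tiled (columns 1-17): K K K / K O P P K K K / K O P P K; work from column 17 back to 1 with K<->P swapped.
Row 7: chart row 1, RS - tile across columns 1-17 and work as-is.

Rows as worked:
P K K O P / P P P K K O P / P P P
K K P / K / K K K K P / K / K K K
P K K O P / P P P K K O P / P P P
K K P / K / K K K K P / K / K K K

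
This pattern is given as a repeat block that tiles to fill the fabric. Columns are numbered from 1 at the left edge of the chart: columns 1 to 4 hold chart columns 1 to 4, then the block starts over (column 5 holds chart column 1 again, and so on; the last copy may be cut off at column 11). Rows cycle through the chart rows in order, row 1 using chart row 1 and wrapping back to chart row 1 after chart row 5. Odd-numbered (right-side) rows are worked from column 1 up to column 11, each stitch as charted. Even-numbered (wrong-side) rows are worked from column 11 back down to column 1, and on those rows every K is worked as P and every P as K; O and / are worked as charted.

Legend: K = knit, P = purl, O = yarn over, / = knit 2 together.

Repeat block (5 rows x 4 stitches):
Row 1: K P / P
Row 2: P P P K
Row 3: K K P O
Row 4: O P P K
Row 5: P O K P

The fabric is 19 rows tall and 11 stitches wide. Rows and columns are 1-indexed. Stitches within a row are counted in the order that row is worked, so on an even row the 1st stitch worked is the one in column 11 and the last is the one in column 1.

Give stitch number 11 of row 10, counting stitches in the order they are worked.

Row 10: (10-1) mod 5 = 4, so use chart row 5. Even row -> WS.
Chart row 5 tiled across columns 1-11: P O K P P O K P P O K
Wrong side: read the tiled row from column 11 down to 1 and exchange K with P (leave O, /).
Row 10 as worked: P O K K P O K K P O K
Stitch 11 in working order -> K

Stitch:
K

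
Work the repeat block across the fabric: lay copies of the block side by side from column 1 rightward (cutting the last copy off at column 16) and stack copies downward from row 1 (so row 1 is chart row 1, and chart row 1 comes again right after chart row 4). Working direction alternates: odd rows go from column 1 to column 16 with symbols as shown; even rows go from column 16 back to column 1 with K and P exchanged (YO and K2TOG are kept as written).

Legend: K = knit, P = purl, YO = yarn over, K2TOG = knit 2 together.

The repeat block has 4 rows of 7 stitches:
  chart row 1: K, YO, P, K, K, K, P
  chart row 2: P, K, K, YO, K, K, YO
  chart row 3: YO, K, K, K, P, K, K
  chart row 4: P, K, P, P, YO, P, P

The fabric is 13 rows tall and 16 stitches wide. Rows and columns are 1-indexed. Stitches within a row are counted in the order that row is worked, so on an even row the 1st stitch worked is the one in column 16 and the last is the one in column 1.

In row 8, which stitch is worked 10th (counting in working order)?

For row 8: chart row = ((8-1) mod 4) + 1 = 4; this is a WS (even) row.
Chart row 4 tiled across columns 1-16: P K P P YO P P P K P P YO P P P K
Wrong side: read the tiled row from column 16 down to 1 and exchange K with P (leave YO, K2TOG).
Row 8 as worked: P K K K YO K K P K K K YO K K P K
Stitch 10 in working order -> K

== STITCH ==
K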